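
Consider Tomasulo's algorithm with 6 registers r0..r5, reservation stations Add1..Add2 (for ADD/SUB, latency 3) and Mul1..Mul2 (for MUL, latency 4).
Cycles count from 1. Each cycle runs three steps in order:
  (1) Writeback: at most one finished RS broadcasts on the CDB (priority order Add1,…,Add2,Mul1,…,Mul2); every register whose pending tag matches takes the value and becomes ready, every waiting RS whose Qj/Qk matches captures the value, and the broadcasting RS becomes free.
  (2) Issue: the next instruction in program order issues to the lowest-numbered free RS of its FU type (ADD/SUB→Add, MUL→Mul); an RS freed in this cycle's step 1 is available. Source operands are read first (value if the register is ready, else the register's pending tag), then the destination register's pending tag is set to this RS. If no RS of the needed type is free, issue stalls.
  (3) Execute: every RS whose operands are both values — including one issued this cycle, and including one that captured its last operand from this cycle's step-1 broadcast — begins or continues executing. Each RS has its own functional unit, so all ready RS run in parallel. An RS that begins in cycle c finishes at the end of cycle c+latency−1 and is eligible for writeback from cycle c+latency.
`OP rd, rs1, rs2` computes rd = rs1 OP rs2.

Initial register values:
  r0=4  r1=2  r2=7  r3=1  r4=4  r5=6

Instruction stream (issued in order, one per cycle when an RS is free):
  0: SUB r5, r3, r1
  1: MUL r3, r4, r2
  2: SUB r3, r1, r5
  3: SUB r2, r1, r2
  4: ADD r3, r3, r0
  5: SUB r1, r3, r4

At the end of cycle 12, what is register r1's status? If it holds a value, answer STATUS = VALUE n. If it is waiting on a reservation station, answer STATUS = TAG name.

  c1: issue SUB r5<-Add1  regs: r0:4,r1:2,r2:7,r3:1,r4:4,r5:Add1
  c2: issue MUL r3<-Mul1  regs: r0:4,r1:2,r2:7,r3:Mul1,r4:4,r5:Add1
  c3: issue SUB r3<-Add2  regs: r0:4,r1:2,r2:7,r3:Add2,r4:4,r5:Add1
  c4: CDB Add1=-1; issue SUB r2<-Add1  regs: r0:4,r1:2,r2:Add1,r3:Add2,r4:4,r5:-1
  c5: stall  regs: r0:4,r1:2,r2:Add1,r3:Add2,r4:4,r5:-1
  c6: CDB Mul1=28; stall  regs: r0:4,r1:2,r2:Add1,r3:Add2,r4:4,r5:-1
  c7: CDB Add1=-5; issue ADD r3<-Add1  regs: r0:4,r1:2,r2:-5,r3:Add1,r4:4,r5:-1
  c8: CDB Add2=3; issue SUB r1<-Add2  regs: r0:4,r1:Add2,r2:-5,r3:Add1,r4:4,r5:-1
  c9: -  regs: r0:4,r1:Add2,r2:-5,r3:Add1,r4:4,r5:-1
  c10: -  regs: r0:4,r1:Add2,r2:-5,r3:Add1,r4:4,r5:-1
  c11: CDB Add1=7  regs: r0:4,r1:Add2,r2:-5,r3:7,r4:4,r5:-1
  c12: -  regs: r0:4,r1:Add2,r2:-5,r3:7,r4:4,r5:-1

STATUS = TAG Add2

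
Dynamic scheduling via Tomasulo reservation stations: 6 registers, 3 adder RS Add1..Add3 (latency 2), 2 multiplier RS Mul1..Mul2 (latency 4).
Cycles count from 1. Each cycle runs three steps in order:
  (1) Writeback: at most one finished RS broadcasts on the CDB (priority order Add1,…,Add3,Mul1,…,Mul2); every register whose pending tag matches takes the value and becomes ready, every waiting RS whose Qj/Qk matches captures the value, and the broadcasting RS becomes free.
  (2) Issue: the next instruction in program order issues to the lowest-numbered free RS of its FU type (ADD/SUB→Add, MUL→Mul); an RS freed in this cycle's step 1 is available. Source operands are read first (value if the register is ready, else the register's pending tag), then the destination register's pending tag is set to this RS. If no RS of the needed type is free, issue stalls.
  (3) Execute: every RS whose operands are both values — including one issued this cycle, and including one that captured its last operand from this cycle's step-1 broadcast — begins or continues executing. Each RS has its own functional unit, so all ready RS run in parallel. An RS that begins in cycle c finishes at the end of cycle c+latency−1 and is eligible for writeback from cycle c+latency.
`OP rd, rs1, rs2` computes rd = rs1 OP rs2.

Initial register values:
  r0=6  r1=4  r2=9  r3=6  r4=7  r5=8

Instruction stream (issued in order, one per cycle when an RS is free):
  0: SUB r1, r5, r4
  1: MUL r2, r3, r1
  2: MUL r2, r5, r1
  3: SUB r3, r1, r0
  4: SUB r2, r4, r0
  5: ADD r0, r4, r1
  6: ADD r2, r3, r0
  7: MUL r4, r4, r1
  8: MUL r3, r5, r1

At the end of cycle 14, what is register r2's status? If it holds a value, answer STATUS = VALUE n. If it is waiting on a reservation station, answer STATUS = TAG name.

STATUS = VALUE 3

cycle 1: issue SUB r1<-Add1 // r0:6,r1:Add1,r2:9,r3:6,r4:7,r5:8
cycle 2: issue MUL r2<-Mul1 // r0:6,r1:Add1,r2:Mul1,r3:6,r4:7,r5:8
cycle 3: CDB Add1=1; issue MUL r2<-Mul2 // r0:6,r1:1,r2:Mul2,r3:6,r4:7,r5:8
cycle 4: issue SUB r3<-Add1 // r0:6,r1:1,r2:Mul2,r3:Add1,r4:7,r5:8
cycle 5: issue SUB r2<-Add2 // r0:6,r1:1,r2:Add2,r3:Add1,r4:7,r5:8
cycle 6: CDB Add1=-5; issue ADD r0<-Add1 // r0:Add1,r1:1,r2:Add2,r3:-5,r4:7,r5:8
cycle 7: CDB Add2=1; issue ADD r2<-Add2 // r0:Add1,r1:1,r2:Add2,r3:-5,r4:7,r5:8
cycle 8: CDB Add1=8; stall // r0:8,r1:1,r2:Add2,r3:-5,r4:7,r5:8
cycle 9: CDB Mul1=6; issue MUL r4<-Mul1 // r0:8,r1:1,r2:Add2,r3:-5,r4:Mul1,r5:8
cycle 10: CDB Add2=3; stall // r0:8,r1:1,r2:3,r3:-5,r4:Mul1,r5:8
cycle 11: CDB Mul2=8; issue MUL r3<-Mul2 // r0:8,r1:1,r2:3,r3:Mul2,r4:Mul1,r5:8
cycle 12: - // r0:8,r1:1,r2:3,r3:Mul2,r4:Mul1,r5:8
cycle 13: CDB Mul1=7 // r0:8,r1:1,r2:3,r3:Mul2,r4:7,r5:8
cycle 14: - // r0:8,r1:1,r2:3,r3:Mul2,r4:7,r5:8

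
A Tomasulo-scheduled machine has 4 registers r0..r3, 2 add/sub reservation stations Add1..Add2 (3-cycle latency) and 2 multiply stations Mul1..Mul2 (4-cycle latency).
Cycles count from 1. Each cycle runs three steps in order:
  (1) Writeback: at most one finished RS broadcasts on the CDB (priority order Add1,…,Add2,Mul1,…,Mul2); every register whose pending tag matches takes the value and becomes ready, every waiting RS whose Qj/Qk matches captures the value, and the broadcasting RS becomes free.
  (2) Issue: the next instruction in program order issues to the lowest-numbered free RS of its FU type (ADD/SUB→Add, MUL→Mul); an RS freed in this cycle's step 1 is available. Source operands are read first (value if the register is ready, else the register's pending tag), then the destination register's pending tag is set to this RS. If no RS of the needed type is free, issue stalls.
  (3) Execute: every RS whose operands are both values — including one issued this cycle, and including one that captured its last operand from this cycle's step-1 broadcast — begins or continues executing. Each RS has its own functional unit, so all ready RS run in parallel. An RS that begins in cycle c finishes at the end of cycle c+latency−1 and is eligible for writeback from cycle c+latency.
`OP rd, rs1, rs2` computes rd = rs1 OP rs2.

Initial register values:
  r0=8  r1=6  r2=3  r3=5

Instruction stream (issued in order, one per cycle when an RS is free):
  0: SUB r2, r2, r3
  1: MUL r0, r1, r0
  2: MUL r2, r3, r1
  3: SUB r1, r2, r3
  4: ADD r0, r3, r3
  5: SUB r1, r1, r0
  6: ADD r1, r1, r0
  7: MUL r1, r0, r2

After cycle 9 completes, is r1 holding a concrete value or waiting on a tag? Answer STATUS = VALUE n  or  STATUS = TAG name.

  c1: issue SUB r2<-Add1  regs: r0:8,r1:6,r2:Add1,r3:5
  c2: issue MUL r0<-Mul1  regs: r0:Mul1,r1:6,r2:Add1,r3:5
  c3: issue MUL r2<-Mul2  regs: r0:Mul1,r1:6,r2:Mul2,r3:5
  c4: CDB Add1=-2; issue SUB r1<-Add1  regs: r0:Mul1,r1:Add1,r2:Mul2,r3:5
  c5: issue ADD r0<-Add2  regs: r0:Add2,r1:Add1,r2:Mul2,r3:5
  c6: CDB Mul1=48; stall  regs: r0:Add2,r1:Add1,r2:Mul2,r3:5
  c7: CDB Mul2=30; stall  regs: r0:Add2,r1:Add1,r2:30,r3:5
  c8: CDB Add2=10; issue SUB r1<-Add2  regs: r0:10,r1:Add2,r2:30,r3:5
  c9: stall  regs: r0:10,r1:Add2,r2:30,r3:5

STATUS = TAG Add2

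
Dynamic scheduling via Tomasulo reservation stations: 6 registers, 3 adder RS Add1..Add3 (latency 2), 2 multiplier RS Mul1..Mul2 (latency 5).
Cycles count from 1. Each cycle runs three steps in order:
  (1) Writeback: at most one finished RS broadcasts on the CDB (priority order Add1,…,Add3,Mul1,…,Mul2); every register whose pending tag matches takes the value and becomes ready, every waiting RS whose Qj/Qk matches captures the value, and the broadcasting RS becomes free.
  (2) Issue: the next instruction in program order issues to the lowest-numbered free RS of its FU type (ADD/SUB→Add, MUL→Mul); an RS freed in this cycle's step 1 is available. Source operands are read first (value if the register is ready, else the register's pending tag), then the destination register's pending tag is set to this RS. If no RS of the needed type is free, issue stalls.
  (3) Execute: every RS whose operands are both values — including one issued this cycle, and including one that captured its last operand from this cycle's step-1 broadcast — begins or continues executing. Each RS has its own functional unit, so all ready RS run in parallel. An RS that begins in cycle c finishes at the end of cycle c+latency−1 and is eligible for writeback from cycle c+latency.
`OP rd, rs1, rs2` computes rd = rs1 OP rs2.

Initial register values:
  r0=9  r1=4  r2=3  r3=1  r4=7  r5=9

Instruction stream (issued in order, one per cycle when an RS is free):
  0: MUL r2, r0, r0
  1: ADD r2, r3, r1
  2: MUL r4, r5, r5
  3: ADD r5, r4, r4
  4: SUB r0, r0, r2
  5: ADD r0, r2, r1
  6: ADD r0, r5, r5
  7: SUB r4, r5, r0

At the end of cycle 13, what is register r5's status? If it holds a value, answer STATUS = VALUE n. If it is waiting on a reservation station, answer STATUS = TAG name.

STATUS = VALUE 162

  c1: issue MUL r2<-Mul1  regs: r0:9,r1:4,r2:Mul1,r3:1,r4:7,r5:9
  c2: issue ADD r2<-Add1  regs: r0:9,r1:4,r2:Add1,r3:1,r4:7,r5:9
  c3: issue MUL r4<-Mul2  regs: r0:9,r1:4,r2:Add1,r3:1,r4:Mul2,r5:9
  c4: CDB Add1=5; issue ADD r5<-Add1  regs: r0:9,r1:4,r2:5,r3:1,r4:Mul2,r5:Add1
  c5: issue SUB r0<-Add2  regs: r0:Add2,r1:4,r2:5,r3:1,r4:Mul2,r5:Add1
  c6: CDB Mul1=81; issue ADD r0<-Add3  regs: r0:Add3,r1:4,r2:5,r3:1,r4:Mul2,r5:Add1
  c7: CDB Add2=4; issue ADD r0<-Add2  regs: r0:Add2,r1:4,r2:5,r3:1,r4:Mul2,r5:Add1
  c8: CDB Add3=9; issue SUB r4<-Add3  regs: r0:Add2,r1:4,r2:5,r3:1,r4:Add3,r5:Add1
  c9: CDB Mul2=81  regs: r0:Add2,r1:4,r2:5,r3:1,r4:Add3,r5:Add1
  c10: -  regs: r0:Add2,r1:4,r2:5,r3:1,r4:Add3,r5:Add1
  c11: CDB Add1=162  regs: r0:Add2,r1:4,r2:5,r3:1,r4:Add3,r5:162
  c12: -  regs: r0:Add2,r1:4,r2:5,r3:1,r4:Add3,r5:162
  c13: CDB Add2=324  regs: r0:324,r1:4,r2:5,r3:1,r4:Add3,r5:162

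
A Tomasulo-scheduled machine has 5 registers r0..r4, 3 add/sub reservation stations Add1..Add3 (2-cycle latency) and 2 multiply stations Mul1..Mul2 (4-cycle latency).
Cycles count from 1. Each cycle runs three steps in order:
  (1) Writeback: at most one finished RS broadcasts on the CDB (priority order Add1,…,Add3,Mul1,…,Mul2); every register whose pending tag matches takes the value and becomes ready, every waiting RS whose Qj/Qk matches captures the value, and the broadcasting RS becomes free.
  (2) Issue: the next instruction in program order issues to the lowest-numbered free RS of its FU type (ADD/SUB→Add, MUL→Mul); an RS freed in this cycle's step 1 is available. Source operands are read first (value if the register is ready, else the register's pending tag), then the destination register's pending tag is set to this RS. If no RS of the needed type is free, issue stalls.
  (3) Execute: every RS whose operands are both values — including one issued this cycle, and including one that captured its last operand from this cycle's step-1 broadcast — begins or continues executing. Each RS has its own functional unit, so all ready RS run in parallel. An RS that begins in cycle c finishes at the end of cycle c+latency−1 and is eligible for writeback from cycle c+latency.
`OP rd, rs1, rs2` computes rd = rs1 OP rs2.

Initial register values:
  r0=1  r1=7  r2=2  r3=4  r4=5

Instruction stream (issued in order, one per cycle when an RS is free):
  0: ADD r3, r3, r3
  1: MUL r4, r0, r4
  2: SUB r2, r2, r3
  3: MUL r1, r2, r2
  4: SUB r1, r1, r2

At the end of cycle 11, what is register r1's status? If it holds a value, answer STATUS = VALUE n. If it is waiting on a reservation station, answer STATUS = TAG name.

cycle 1: issue ADD r3<-Add1 // r0:1,r1:7,r2:2,r3:Add1,r4:5
cycle 2: issue MUL r4<-Mul1 // r0:1,r1:7,r2:2,r3:Add1,r4:Mul1
cycle 3: CDB Add1=8; issue SUB r2<-Add1 // r0:1,r1:7,r2:Add1,r3:8,r4:Mul1
cycle 4: issue MUL r1<-Mul2 // r0:1,r1:Mul2,r2:Add1,r3:8,r4:Mul1
cycle 5: CDB Add1=-6; issue SUB r1<-Add1 // r0:1,r1:Add1,r2:-6,r3:8,r4:Mul1
cycle 6: CDB Mul1=5 // r0:1,r1:Add1,r2:-6,r3:8,r4:5
cycle 7: - // r0:1,r1:Add1,r2:-6,r3:8,r4:5
cycle 8: - // r0:1,r1:Add1,r2:-6,r3:8,r4:5
cycle 9: CDB Mul2=36 // r0:1,r1:Add1,r2:-6,r3:8,r4:5
cycle 10: - // r0:1,r1:Add1,r2:-6,r3:8,r4:5
cycle 11: CDB Add1=42 // r0:1,r1:42,r2:-6,r3:8,r4:5

STATUS = VALUE 42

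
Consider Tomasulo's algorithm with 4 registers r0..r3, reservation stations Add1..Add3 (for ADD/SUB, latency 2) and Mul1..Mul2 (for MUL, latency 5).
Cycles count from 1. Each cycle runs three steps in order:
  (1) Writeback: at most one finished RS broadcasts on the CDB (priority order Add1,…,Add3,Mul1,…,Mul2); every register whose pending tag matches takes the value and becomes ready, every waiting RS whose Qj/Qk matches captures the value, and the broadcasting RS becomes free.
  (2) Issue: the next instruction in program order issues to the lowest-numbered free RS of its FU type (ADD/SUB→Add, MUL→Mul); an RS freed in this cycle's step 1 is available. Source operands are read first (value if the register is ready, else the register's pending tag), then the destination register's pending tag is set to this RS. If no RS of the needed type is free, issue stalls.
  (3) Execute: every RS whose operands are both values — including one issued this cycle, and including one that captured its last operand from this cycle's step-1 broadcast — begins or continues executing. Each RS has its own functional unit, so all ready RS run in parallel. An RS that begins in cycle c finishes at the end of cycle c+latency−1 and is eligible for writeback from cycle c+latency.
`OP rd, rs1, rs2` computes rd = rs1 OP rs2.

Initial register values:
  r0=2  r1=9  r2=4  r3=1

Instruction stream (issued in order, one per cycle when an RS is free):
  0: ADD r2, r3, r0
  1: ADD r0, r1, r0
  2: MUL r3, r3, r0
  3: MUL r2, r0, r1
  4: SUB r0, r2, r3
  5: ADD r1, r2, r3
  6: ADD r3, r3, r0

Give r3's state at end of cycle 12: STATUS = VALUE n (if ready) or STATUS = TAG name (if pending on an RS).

cycle 1: issue ADD r2<-Add1 // r0:2,r1:9,r2:Add1,r3:1
cycle 2: issue ADD r0<-Add2 // r0:Add2,r1:9,r2:Add1,r3:1
cycle 3: CDB Add1=3; issue MUL r3<-Mul1 // r0:Add2,r1:9,r2:3,r3:Mul1
cycle 4: CDB Add2=11; issue MUL r2<-Mul2 // r0:11,r1:9,r2:Mul2,r3:Mul1
cycle 5: issue SUB r0<-Add1 // r0:Add1,r1:9,r2:Mul2,r3:Mul1
cycle 6: issue ADD r1<-Add2 // r0:Add1,r1:Add2,r2:Mul2,r3:Mul1
cycle 7: issue ADD r3<-Add3 // r0:Add1,r1:Add2,r2:Mul2,r3:Add3
cycle 8: - // r0:Add1,r1:Add2,r2:Mul2,r3:Add3
cycle 9: CDB Mul1=11 // r0:Add1,r1:Add2,r2:Mul2,r3:Add3
cycle 10: CDB Mul2=99 // r0:Add1,r1:Add2,r2:99,r3:Add3
cycle 11: - // r0:Add1,r1:Add2,r2:99,r3:Add3
cycle 12: CDB Add1=88 // r0:88,r1:Add2,r2:99,r3:Add3

STATUS = TAG Add3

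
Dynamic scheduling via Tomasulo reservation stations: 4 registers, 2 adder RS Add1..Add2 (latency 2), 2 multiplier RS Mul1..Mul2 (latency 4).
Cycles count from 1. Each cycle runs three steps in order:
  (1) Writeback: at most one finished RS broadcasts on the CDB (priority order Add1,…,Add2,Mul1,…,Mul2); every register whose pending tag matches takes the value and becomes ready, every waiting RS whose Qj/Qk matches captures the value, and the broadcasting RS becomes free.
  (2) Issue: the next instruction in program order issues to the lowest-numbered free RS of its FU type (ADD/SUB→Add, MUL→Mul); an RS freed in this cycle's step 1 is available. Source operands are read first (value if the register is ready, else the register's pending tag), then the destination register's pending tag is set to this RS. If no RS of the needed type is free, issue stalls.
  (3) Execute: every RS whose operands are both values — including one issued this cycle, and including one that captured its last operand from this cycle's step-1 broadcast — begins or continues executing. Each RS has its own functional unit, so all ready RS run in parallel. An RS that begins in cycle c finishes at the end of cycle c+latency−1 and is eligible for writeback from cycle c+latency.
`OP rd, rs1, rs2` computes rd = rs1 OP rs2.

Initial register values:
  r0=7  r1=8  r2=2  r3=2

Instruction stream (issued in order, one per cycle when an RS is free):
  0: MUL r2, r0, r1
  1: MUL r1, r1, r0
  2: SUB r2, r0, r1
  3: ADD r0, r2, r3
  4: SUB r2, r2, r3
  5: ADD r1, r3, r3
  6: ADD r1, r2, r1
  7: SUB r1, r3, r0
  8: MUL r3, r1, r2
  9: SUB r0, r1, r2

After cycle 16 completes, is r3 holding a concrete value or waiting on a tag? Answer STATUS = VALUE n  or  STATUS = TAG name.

STATUS = TAG Mul1

c1: issue MUL r2<-Mul1 | r0:7,r1:8,r2:Mul1,r3:2
c2: issue MUL r1<-Mul2 | r0:7,r1:Mul2,r2:Mul1,r3:2
c3: issue SUB r2<-Add1 | r0:7,r1:Mul2,r2:Add1,r3:2
c4: issue ADD r0<-Add2 | r0:Add2,r1:Mul2,r2:Add1,r3:2
c5: CDB Mul1=56; stall | r0:Add2,r1:Mul2,r2:Add1,r3:2
c6: CDB Mul2=56; stall | r0:Add2,r1:56,r2:Add1,r3:2
c7: stall | r0:Add2,r1:56,r2:Add1,r3:2
c8: CDB Add1=-49; issue SUB r2<-Add1 | r0:Add2,r1:56,r2:Add1,r3:2
c9: stall | r0:Add2,r1:56,r2:Add1,r3:2
c10: CDB Add1=-51; issue ADD r1<-Add1 | r0:Add2,r1:Add1,r2:-51,r3:2
c11: CDB Add2=-47; issue ADD r1<-Add2 | r0:-47,r1:Add2,r2:-51,r3:2
c12: CDB Add1=4; issue SUB r1<-Add1 | r0:-47,r1:Add1,r2:-51,r3:2
c13: issue MUL r3<-Mul1 | r0:-47,r1:Add1,r2:-51,r3:Mul1
c14: CDB Add1=49; issue SUB r0<-Add1 | r0:Add1,r1:49,r2:-51,r3:Mul1
c15: CDB Add2=-47 | r0:Add1,r1:49,r2:-51,r3:Mul1
c16: CDB Add1=100 | r0:100,r1:49,r2:-51,r3:Mul1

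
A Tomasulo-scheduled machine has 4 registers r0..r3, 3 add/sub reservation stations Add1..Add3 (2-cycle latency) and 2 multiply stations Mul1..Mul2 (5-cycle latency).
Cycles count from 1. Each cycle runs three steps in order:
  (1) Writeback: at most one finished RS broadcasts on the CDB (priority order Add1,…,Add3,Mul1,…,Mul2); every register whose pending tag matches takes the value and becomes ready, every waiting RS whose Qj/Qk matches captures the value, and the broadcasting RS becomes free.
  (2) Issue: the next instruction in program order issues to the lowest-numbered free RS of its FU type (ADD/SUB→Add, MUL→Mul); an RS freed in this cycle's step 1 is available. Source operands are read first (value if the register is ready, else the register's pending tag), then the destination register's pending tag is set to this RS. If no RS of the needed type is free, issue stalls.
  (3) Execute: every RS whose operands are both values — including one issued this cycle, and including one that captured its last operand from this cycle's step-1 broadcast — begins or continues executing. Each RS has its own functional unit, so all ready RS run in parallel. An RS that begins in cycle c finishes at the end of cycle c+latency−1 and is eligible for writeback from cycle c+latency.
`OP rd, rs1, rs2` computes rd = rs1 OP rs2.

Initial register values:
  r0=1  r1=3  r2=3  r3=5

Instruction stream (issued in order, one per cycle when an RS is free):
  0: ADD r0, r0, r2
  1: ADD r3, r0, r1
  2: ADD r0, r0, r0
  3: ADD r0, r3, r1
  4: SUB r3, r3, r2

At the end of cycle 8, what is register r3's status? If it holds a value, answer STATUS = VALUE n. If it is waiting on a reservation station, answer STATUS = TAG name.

c1: issue ADD r0<-Add1 | r0:Add1,r1:3,r2:3,r3:5
c2: issue ADD r3<-Add2 | r0:Add1,r1:3,r2:3,r3:Add2
c3: CDB Add1=4; issue ADD r0<-Add1 | r0:Add1,r1:3,r2:3,r3:Add2
c4: issue ADD r0<-Add3 | r0:Add3,r1:3,r2:3,r3:Add2
c5: CDB Add1=8; issue SUB r3<-Add1 | r0:Add3,r1:3,r2:3,r3:Add1
c6: CDB Add2=7 | r0:Add3,r1:3,r2:3,r3:Add1
c7: - | r0:Add3,r1:3,r2:3,r3:Add1
c8: CDB Add1=4 | r0:Add3,r1:3,r2:3,r3:4

STATUS = VALUE 4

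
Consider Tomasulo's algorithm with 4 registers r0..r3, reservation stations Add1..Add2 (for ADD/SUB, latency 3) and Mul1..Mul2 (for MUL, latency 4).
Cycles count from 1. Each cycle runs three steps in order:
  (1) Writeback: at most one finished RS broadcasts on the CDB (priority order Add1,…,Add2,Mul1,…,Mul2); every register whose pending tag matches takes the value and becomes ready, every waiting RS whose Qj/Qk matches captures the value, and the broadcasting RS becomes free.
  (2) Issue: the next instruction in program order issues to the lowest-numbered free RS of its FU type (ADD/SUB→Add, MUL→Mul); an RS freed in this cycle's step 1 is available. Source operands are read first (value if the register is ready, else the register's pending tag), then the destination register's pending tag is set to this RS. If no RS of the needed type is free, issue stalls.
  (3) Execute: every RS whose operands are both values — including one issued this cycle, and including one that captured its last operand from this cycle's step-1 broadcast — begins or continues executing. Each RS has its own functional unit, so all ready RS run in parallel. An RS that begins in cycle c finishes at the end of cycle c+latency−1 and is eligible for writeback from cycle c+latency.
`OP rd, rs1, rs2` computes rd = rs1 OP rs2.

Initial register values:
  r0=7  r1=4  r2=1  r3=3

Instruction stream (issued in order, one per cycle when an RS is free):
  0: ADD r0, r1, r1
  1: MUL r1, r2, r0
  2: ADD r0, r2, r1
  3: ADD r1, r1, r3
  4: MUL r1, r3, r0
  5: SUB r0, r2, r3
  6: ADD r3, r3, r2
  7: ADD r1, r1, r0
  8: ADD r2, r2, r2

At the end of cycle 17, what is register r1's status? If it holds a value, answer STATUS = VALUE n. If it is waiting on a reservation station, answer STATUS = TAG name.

STATUS = TAG Add1

c1: issue ADD r0<-Add1 | r0:Add1,r1:4,r2:1,r3:3
c2: issue MUL r1<-Mul1 | r0:Add1,r1:Mul1,r2:1,r3:3
c3: issue ADD r0<-Add2 | r0:Add2,r1:Mul1,r2:1,r3:3
c4: CDB Add1=8; issue ADD r1<-Add1 | r0:Add2,r1:Add1,r2:1,r3:3
c5: issue MUL r1<-Mul2 | r0:Add2,r1:Mul2,r2:1,r3:3
c6: stall | r0:Add2,r1:Mul2,r2:1,r3:3
c7: stall | r0:Add2,r1:Mul2,r2:1,r3:3
c8: CDB Mul1=8; stall | r0:Add2,r1:Mul2,r2:1,r3:3
c9: stall | r0:Add2,r1:Mul2,r2:1,r3:3
c10: stall | r0:Add2,r1:Mul2,r2:1,r3:3
c11: CDB Add1=11; issue SUB r0<-Add1 | r0:Add1,r1:Mul2,r2:1,r3:3
c12: CDB Add2=9; issue ADD r3<-Add2 | r0:Add1,r1:Mul2,r2:1,r3:Add2
c13: stall | r0:Add1,r1:Mul2,r2:1,r3:Add2
c14: CDB Add1=-2; issue ADD r1<-Add1 | r0:-2,r1:Add1,r2:1,r3:Add2
c15: CDB Add2=4; issue ADD r2<-Add2 | r0:-2,r1:Add1,r2:Add2,r3:4
c16: CDB Mul2=27 | r0:-2,r1:Add1,r2:Add2,r3:4
c17: - | r0:-2,r1:Add1,r2:Add2,r3:4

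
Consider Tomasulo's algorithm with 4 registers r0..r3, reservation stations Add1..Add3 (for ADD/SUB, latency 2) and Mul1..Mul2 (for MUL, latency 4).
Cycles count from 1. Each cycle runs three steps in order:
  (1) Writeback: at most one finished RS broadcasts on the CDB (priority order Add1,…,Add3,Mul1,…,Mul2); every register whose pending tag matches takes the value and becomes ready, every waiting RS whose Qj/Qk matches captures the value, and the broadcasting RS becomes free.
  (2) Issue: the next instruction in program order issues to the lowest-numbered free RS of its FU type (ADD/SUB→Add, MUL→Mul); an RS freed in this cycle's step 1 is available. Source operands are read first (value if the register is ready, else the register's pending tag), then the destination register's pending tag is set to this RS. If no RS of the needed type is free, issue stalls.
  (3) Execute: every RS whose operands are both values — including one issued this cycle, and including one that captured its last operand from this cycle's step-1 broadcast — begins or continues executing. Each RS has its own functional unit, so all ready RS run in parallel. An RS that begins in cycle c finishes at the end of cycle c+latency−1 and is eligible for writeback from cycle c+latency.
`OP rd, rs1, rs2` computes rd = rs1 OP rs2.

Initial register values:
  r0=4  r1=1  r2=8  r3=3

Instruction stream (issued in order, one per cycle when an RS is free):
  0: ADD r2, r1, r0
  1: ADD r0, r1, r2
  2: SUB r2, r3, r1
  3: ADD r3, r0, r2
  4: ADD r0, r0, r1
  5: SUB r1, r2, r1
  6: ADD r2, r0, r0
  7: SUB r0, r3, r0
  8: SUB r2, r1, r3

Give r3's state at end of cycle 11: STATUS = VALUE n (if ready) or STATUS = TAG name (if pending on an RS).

cycle 1: issue ADD r2<-Add1 // r0:4,r1:1,r2:Add1,r3:3
cycle 2: issue ADD r0<-Add2 // r0:Add2,r1:1,r2:Add1,r3:3
cycle 3: CDB Add1=5; issue SUB r2<-Add1 // r0:Add2,r1:1,r2:Add1,r3:3
cycle 4: issue ADD r3<-Add3 // r0:Add2,r1:1,r2:Add1,r3:Add3
cycle 5: CDB Add1=2; issue ADD r0<-Add1 // r0:Add1,r1:1,r2:2,r3:Add3
cycle 6: CDB Add2=6; issue SUB r1<-Add2 // r0:Add1,r1:Add2,r2:2,r3:Add3
cycle 7: stall // r0:Add1,r1:Add2,r2:2,r3:Add3
cycle 8: CDB Add1=7; issue ADD r2<-Add1 // r0:7,r1:Add2,r2:Add1,r3:Add3
cycle 9: CDB Add2=1; issue SUB r0<-Add2 // r0:Add2,r1:1,r2:Add1,r3:Add3
cycle 10: CDB Add1=14; issue SUB r2<-Add1 // r0:Add2,r1:1,r2:Add1,r3:Add3
cycle 11: CDB Add3=8 // r0:Add2,r1:1,r2:Add1,r3:8

STATUS = VALUE 8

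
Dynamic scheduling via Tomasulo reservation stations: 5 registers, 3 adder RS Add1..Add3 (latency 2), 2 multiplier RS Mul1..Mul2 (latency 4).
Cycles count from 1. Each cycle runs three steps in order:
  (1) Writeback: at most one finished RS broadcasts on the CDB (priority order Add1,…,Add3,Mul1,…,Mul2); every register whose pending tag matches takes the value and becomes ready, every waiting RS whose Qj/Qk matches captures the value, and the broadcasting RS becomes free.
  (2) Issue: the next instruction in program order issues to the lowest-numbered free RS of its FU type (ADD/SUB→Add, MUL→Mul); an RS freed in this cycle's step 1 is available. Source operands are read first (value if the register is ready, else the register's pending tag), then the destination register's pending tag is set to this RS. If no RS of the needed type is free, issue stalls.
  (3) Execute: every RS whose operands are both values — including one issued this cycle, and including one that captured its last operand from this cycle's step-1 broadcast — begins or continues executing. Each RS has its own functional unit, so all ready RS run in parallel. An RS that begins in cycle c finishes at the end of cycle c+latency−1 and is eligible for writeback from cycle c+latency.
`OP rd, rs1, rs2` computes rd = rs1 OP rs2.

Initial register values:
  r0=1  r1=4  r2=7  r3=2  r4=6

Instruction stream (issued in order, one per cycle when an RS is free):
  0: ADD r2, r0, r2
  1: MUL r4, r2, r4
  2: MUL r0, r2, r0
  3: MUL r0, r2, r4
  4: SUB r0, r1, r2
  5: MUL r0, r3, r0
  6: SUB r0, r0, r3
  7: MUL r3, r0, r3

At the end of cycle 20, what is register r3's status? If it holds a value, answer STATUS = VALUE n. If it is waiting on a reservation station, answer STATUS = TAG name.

  c1: issue ADD r2<-Add1  regs: r0:1,r1:4,r2:Add1,r3:2,r4:6
  c2: issue MUL r4<-Mul1  regs: r0:1,r1:4,r2:Add1,r3:2,r4:Mul1
  c3: CDB Add1=8; issue MUL r0<-Mul2  regs: r0:Mul2,r1:4,r2:8,r3:2,r4:Mul1
  c4: stall  regs: r0:Mul2,r1:4,r2:8,r3:2,r4:Mul1
  c5: stall  regs: r0:Mul2,r1:4,r2:8,r3:2,r4:Mul1
  c6: stall  regs: r0:Mul2,r1:4,r2:8,r3:2,r4:Mul1
  c7: CDB Mul1=48; issue MUL r0<-Mul1  regs: r0:Mul1,r1:4,r2:8,r3:2,r4:48
  c8: CDB Mul2=8; issue SUB r0<-Add1  regs: r0:Add1,r1:4,r2:8,r3:2,r4:48
  c9: issue MUL r0<-Mul2  regs: r0:Mul2,r1:4,r2:8,r3:2,r4:48
  c10: CDB Add1=-4; issue SUB r0<-Add1  regs: r0:Add1,r1:4,r2:8,r3:2,r4:48
  c11: CDB Mul1=384; issue MUL r3<-Mul1  regs: r0:Add1,r1:4,r2:8,r3:Mul1,r4:48
  c12: -  regs: r0:Add1,r1:4,r2:8,r3:Mul1,r4:48
  c13: -  regs: r0:Add1,r1:4,r2:8,r3:Mul1,r4:48
  c14: CDB Mul2=-8  regs: r0:Add1,r1:4,r2:8,r3:Mul1,r4:48
  c15: -  regs: r0:Add1,r1:4,r2:8,r3:Mul1,r4:48
  c16: CDB Add1=-10  regs: r0:-10,r1:4,r2:8,r3:Mul1,r4:48
  c17: -  regs: r0:-10,r1:4,r2:8,r3:Mul1,r4:48
  c18: -  regs: r0:-10,r1:4,r2:8,r3:Mul1,r4:48
  c19: -  regs: r0:-10,r1:4,r2:8,r3:Mul1,r4:48
  c20: CDB Mul1=-20  regs: r0:-10,r1:4,r2:8,r3:-20,r4:48

STATUS = VALUE -20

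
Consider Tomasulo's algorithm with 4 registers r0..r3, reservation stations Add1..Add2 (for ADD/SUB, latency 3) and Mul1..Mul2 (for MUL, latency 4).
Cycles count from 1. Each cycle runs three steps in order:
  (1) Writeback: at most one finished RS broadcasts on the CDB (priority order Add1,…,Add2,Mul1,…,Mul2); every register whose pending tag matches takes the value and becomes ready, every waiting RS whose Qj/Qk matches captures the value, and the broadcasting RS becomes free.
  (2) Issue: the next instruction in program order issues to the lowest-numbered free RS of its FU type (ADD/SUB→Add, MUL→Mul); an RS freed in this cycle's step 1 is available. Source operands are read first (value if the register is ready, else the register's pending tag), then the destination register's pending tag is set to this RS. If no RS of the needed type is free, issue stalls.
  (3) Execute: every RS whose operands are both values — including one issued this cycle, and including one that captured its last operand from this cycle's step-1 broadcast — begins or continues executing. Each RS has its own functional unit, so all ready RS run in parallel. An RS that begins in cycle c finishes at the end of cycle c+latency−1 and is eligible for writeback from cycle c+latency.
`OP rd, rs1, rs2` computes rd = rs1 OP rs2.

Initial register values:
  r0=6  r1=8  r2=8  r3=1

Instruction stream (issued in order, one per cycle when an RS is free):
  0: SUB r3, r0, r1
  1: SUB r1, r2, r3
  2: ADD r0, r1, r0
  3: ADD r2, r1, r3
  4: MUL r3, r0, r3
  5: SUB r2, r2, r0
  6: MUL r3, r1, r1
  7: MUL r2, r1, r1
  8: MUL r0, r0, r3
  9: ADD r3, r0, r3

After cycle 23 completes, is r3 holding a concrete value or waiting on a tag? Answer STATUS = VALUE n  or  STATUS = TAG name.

STATUS = VALUE 1700

c1: issue SUB r3<-Add1 | r0:6,r1:8,r2:8,r3:Add1
c2: issue SUB r1<-Add2 | r0:6,r1:Add2,r2:8,r3:Add1
c3: stall | r0:6,r1:Add2,r2:8,r3:Add1
c4: CDB Add1=-2; issue ADD r0<-Add1 | r0:Add1,r1:Add2,r2:8,r3:-2
c5: stall | r0:Add1,r1:Add2,r2:8,r3:-2
c6: stall | r0:Add1,r1:Add2,r2:8,r3:-2
c7: CDB Add2=10; issue ADD r2<-Add2 | r0:Add1,r1:10,r2:Add2,r3:-2
c8: issue MUL r3<-Mul1 | r0:Add1,r1:10,r2:Add2,r3:Mul1
c9: stall | r0:Add1,r1:10,r2:Add2,r3:Mul1
c10: CDB Add1=16; issue SUB r2<-Add1 | r0:16,r1:10,r2:Add1,r3:Mul1
c11: CDB Add2=8; issue MUL r3<-Mul2 | r0:16,r1:10,r2:Add1,r3:Mul2
c12: stall | r0:16,r1:10,r2:Add1,r3:Mul2
c13: stall | r0:16,r1:10,r2:Add1,r3:Mul2
c14: CDB Add1=-8; stall | r0:16,r1:10,r2:-8,r3:Mul2
c15: CDB Mul1=-32; issue MUL r2<-Mul1 | r0:16,r1:10,r2:Mul1,r3:Mul2
c16: CDB Mul2=100; issue MUL r0<-Mul2 | r0:Mul2,r1:10,r2:Mul1,r3:100
c17: issue ADD r3<-Add1 | r0:Mul2,r1:10,r2:Mul1,r3:Add1
c18: - | r0:Mul2,r1:10,r2:Mul1,r3:Add1
c19: CDB Mul1=100 | r0:Mul2,r1:10,r2:100,r3:Add1
c20: CDB Mul2=1600 | r0:1600,r1:10,r2:100,r3:Add1
c21: - | r0:1600,r1:10,r2:100,r3:Add1
c22: - | r0:1600,r1:10,r2:100,r3:Add1
c23: CDB Add1=1700 | r0:1600,r1:10,r2:100,r3:1700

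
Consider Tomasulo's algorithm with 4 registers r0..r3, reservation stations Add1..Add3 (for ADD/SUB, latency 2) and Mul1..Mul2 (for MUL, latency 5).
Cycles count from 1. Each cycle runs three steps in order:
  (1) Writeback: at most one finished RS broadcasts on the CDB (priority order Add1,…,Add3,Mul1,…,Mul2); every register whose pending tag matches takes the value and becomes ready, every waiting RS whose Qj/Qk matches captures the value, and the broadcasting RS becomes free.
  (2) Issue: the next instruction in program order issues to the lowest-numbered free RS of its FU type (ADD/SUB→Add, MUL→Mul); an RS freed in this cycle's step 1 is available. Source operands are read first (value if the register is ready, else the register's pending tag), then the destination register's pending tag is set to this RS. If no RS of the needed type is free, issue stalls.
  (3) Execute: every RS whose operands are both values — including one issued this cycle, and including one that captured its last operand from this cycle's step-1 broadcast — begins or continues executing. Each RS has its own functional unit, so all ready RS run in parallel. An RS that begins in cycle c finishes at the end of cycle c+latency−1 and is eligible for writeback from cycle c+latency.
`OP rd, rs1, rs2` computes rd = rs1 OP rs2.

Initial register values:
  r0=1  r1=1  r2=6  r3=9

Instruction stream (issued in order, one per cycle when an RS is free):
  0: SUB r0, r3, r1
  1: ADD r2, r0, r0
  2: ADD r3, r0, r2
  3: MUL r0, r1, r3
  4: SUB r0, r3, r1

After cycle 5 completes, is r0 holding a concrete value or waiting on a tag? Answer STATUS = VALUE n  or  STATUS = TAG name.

STATUS = TAG Add2

c1: issue SUB r0<-Add1 | r0:Add1,r1:1,r2:6,r3:9
c2: issue ADD r2<-Add2 | r0:Add1,r1:1,r2:Add2,r3:9
c3: CDB Add1=8; issue ADD r3<-Add1 | r0:8,r1:1,r2:Add2,r3:Add1
c4: issue MUL r0<-Mul1 | r0:Mul1,r1:1,r2:Add2,r3:Add1
c5: CDB Add2=16; issue SUB r0<-Add2 | r0:Add2,r1:1,r2:16,r3:Add1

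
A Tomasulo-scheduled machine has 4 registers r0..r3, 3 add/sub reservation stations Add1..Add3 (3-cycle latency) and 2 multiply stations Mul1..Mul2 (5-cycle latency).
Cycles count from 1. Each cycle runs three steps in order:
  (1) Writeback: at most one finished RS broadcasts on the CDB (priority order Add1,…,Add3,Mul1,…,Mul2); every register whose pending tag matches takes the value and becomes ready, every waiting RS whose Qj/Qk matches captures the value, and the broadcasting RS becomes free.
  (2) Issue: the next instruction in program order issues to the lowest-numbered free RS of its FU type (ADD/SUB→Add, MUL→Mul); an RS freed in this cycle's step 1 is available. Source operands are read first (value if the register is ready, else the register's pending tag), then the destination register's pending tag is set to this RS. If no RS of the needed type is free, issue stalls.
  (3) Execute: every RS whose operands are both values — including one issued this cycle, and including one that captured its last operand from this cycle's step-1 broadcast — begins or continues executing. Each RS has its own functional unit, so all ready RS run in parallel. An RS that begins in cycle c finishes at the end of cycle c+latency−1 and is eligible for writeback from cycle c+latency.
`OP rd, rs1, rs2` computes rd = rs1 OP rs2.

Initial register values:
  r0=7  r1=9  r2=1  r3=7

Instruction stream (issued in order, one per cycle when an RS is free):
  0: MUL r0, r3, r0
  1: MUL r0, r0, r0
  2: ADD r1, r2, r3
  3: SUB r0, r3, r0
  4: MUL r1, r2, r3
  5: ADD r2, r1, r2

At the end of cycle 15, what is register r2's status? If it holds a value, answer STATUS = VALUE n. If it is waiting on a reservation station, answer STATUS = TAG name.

STATUS = VALUE 8

  c1: issue MUL r0<-Mul1  regs: r0:Mul1,r1:9,r2:1,r3:7
  c2: issue MUL r0<-Mul2  regs: r0:Mul2,r1:9,r2:1,r3:7
  c3: issue ADD r1<-Add1  regs: r0:Mul2,r1:Add1,r2:1,r3:7
  c4: issue SUB r0<-Add2  regs: r0:Add2,r1:Add1,r2:1,r3:7
  c5: stall  regs: r0:Add2,r1:Add1,r2:1,r3:7
  c6: CDB Add1=8; stall  regs: r0:Add2,r1:8,r2:1,r3:7
  c7: CDB Mul1=49; issue MUL r1<-Mul1  regs: r0:Add2,r1:Mul1,r2:1,r3:7
  c8: issue ADD r2<-Add1  regs: r0:Add2,r1:Mul1,r2:Add1,r3:7
  c9: -  regs: r0:Add2,r1:Mul1,r2:Add1,r3:7
  c10: -  regs: r0:Add2,r1:Mul1,r2:Add1,r3:7
  c11: -  regs: r0:Add2,r1:Mul1,r2:Add1,r3:7
  c12: CDB Mul1=7  regs: r0:Add2,r1:7,r2:Add1,r3:7
  c13: CDB Mul2=2401  regs: r0:Add2,r1:7,r2:Add1,r3:7
  c14: -  regs: r0:Add2,r1:7,r2:Add1,r3:7
  c15: CDB Add1=8  regs: r0:Add2,r1:7,r2:8,r3:7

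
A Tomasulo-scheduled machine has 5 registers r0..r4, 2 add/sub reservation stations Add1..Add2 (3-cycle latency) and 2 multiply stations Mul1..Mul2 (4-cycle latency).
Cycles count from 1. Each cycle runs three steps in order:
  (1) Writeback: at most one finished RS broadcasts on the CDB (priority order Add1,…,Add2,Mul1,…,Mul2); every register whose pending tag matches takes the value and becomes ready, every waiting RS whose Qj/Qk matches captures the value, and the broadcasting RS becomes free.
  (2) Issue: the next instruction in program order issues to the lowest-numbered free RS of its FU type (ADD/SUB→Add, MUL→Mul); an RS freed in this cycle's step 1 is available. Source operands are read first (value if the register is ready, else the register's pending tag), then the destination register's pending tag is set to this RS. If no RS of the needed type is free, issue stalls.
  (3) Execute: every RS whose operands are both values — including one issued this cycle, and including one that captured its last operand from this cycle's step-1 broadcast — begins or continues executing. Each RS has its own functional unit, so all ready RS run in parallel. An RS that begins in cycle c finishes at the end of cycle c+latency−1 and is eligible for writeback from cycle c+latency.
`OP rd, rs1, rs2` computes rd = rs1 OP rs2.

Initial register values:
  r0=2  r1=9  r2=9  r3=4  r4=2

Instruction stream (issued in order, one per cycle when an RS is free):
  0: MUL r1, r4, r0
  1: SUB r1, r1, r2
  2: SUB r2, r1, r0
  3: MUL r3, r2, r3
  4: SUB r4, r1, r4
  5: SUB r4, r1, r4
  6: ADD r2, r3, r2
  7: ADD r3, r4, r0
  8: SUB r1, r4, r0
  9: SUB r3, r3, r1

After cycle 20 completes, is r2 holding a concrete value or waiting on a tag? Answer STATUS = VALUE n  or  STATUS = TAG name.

STATUS = VALUE -35

cycle 1: issue MUL r1<-Mul1 // r0:2,r1:Mul1,r2:9,r3:4,r4:2
cycle 2: issue SUB r1<-Add1 // r0:2,r1:Add1,r2:9,r3:4,r4:2
cycle 3: issue SUB r2<-Add2 // r0:2,r1:Add1,r2:Add2,r3:4,r4:2
cycle 4: issue MUL r3<-Mul2 // r0:2,r1:Add1,r2:Add2,r3:Mul2,r4:2
cycle 5: CDB Mul1=4; stall // r0:2,r1:Add1,r2:Add2,r3:Mul2,r4:2
cycle 6: stall // r0:2,r1:Add1,r2:Add2,r3:Mul2,r4:2
cycle 7: stall // r0:2,r1:Add1,r2:Add2,r3:Mul2,r4:2
cycle 8: CDB Add1=-5; issue SUB r4<-Add1 // r0:2,r1:-5,r2:Add2,r3:Mul2,r4:Add1
cycle 9: stall // r0:2,r1:-5,r2:Add2,r3:Mul2,r4:Add1
cycle 10: stall // r0:2,r1:-5,r2:Add2,r3:Mul2,r4:Add1
cycle 11: CDB Add1=-7; issue SUB r4<-Add1 // r0:2,r1:-5,r2:Add2,r3:Mul2,r4:Add1
cycle 12: CDB Add2=-7; issue ADD r2<-Add2 // r0:2,r1:-5,r2:Add2,r3:Mul2,r4:Add1
cycle 13: stall // r0:2,r1:-5,r2:Add2,r3:Mul2,r4:Add1
cycle 14: CDB Add1=2; issue ADD r3<-Add1 // r0:2,r1:-5,r2:Add2,r3:Add1,r4:2
cycle 15: stall // r0:2,r1:-5,r2:Add2,r3:Add1,r4:2
cycle 16: CDB Mul2=-28; stall // r0:2,r1:-5,r2:Add2,r3:Add1,r4:2
cycle 17: CDB Add1=4; issue SUB r1<-Add1 // r0:2,r1:Add1,r2:Add2,r3:4,r4:2
cycle 18: stall // r0:2,r1:Add1,r2:Add2,r3:4,r4:2
cycle 19: CDB Add2=-35; issue SUB r3<-Add2 // r0:2,r1:Add1,r2:-35,r3:Add2,r4:2
cycle 20: CDB Add1=0 // r0:2,r1:0,r2:-35,r3:Add2,r4:2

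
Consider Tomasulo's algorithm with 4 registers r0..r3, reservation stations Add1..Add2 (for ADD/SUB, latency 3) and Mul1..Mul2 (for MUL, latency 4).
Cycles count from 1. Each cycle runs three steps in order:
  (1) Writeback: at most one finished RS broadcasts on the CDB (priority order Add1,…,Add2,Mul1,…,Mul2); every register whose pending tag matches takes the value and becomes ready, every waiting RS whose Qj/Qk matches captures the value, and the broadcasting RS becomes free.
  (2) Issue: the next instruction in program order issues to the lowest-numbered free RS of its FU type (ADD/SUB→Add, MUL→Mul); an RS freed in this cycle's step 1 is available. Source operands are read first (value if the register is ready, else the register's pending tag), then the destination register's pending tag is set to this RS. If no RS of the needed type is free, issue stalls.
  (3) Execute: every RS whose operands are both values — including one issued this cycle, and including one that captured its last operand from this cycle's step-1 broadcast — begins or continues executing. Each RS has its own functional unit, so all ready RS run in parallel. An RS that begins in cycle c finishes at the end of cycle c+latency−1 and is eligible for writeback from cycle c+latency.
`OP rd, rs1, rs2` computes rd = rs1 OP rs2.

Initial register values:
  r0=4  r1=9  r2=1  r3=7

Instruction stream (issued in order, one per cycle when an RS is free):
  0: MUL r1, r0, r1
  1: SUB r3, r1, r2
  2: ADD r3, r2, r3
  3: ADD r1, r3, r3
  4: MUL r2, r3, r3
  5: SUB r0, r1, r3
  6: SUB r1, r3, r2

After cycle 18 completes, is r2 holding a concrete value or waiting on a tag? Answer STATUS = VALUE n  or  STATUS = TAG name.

c1: issue MUL r1<-Mul1 | r0:4,r1:Mul1,r2:1,r3:7
c2: issue SUB r3<-Add1 | r0:4,r1:Mul1,r2:1,r3:Add1
c3: issue ADD r3<-Add2 | r0:4,r1:Mul1,r2:1,r3:Add2
c4: stall | r0:4,r1:Mul1,r2:1,r3:Add2
c5: CDB Mul1=36; stall | r0:4,r1:36,r2:1,r3:Add2
c6: stall | r0:4,r1:36,r2:1,r3:Add2
c7: stall | r0:4,r1:36,r2:1,r3:Add2
c8: CDB Add1=35; issue ADD r1<-Add1 | r0:4,r1:Add1,r2:1,r3:Add2
c9: issue MUL r2<-Mul1 | r0:4,r1:Add1,r2:Mul1,r3:Add2
c10: stall | r0:4,r1:Add1,r2:Mul1,r3:Add2
c11: CDB Add2=36; issue SUB r0<-Add2 | r0:Add2,r1:Add1,r2:Mul1,r3:36
c12: stall | r0:Add2,r1:Add1,r2:Mul1,r3:36
c13: stall | r0:Add2,r1:Add1,r2:Mul1,r3:36
c14: CDB Add1=72; issue SUB r1<-Add1 | r0:Add2,r1:Add1,r2:Mul1,r3:36
c15: CDB Mul1=1296 | r0:Add2,r1:Add1,r2:1296,r3:36
c16: - | r0:Add2,r1:Add1,r2:1296,r3:36
c17: CDB Add2=36 | r0:36,r1:Add1,r2:1296,r3:36
c18: CDB Add1=-1260 | r0:36,r1:-1260,r2:1296,r3:36

STATUS = VALUE 1296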